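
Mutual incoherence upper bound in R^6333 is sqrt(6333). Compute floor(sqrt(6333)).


79^2 = 6241 <= 6333 < 6400 = 80^2, so 79 <= sqrt(6333) < 80.
floor(sqrt(6333)) = 79.

79


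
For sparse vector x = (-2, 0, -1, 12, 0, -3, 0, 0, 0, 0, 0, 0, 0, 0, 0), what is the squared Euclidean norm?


Non-zero entries: [(0, -2), (2, -1), (3, 12), (5, -3)]
Squares: [4, 1, 144, 9]
||x||_2^2 = sum = 158.

158


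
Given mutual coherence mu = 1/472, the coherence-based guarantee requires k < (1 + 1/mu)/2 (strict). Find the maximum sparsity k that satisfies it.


1/mu = 472.
1 + 1/mu = 473.
(1 + 1/mu)/2 = 236.5 is not an integer, so k_max = floor(236.5) = 236.

236


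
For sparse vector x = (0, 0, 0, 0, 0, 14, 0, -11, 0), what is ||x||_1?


Non-zero entries: [(5, 14), (7, -11)]
Absolute values: [14, 11]
||x||_1 = sum = 25.

25


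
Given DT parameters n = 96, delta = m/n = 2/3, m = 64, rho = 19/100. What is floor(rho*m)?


m = 2/3*96 = 64.
rho = 19/100.
rho*m = 19/100*64 = 12.16.
k = floor(12.16) = 12.

12


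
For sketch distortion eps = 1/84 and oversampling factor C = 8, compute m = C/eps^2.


1/eps = 84.
(1/eps)^2 = 7056.
m = 8*7056 = 56448.

56448


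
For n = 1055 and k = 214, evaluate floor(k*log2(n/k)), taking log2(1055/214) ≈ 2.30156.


log2(n/k) = log2(1055/214) ≈ 2.30156.
k*log2(n/k) ≈ 214*2.30156 = 492.53384.
floor(492.53384) = 492.

492


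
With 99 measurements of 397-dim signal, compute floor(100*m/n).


100*m/n = 100*99/397 ≈ 24.937.
floor = 24.

24


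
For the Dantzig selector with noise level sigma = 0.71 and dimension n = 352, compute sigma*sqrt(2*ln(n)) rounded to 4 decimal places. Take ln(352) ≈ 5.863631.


ln(352) ≈ 5.863631.
2*ln(n) ≈ 11.727262.
sqrt(2*ln(n)) ≈ sqrt(11.727262) ≈ 3.424509.
threshold ≈ 0.71*3.424509 = 2.43140139 ≈ 2.4314.

2.4314


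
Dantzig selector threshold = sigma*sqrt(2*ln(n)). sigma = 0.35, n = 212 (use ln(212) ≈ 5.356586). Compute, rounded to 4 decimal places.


ln(212) ≈ 5.356586.
2*ln(n) ≈ 10.713172.
sqrt(2*ln(n)) ≈ sqrt(10.713172) ≈ 3.273098.
threshold ≈ 0.35*3.273098 = 1.1455843 ≈ 1.1456.

1.1456


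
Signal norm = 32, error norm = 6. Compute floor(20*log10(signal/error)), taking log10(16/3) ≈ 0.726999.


||x||/||e|| = 32/6 = 16/3.
log10(16/3) ≈ 0.726999.
20*log10(||x||/||e||) ≈ 20*0.726999 = 14.53998.
floor(14.53998) = 14.

14


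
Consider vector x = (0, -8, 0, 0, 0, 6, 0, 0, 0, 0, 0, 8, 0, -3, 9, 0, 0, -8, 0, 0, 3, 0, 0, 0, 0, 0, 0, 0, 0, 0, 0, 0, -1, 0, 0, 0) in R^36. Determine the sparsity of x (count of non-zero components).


Non-zero positions: [1, 5, 11, 13, 14, 17, 20, 32].
Sparsity = 8.

8


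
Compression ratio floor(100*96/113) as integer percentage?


100*m/n = 100*96/113 ≈ 84.9558.
floor = 84.

84


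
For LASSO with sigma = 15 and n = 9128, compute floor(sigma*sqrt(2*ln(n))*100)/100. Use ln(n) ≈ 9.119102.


ln(9128) ≈ 9.119102.
2*ln(n) ≈ 18.238204.
sqrt(2*ln(n)) ≈ sqrt(18.238204) ≈ 4.270621.
lambda ≈ 15*4.270621 = 64.059315.
floor(lambda*100)/100 = 64.05.

64.05


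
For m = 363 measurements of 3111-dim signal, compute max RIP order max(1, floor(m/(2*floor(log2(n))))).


floor(log2(3111)) = 11.
2*11 = 22.
m/(2*floor(log2(n))) = 363/22 ≈ 16.5.
floor = 16.
k = max(1, 16) = 16.

16


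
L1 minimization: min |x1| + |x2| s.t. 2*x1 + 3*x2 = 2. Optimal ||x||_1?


Axis intercepts:
  x1 = 1, x2 = 0: L1 = 1
  x1 = 0, x2 = 2/3: L1 = 2/3
x* = (0, 2/3)
||x*||_1 = 2/3.

2/3


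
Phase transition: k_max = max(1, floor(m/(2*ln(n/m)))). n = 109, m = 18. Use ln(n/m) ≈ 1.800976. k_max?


n/m = 109/18.
ln(n/m) ≈ 1.800976.
2*ln(n/m) ≈ 3.601952.
m/(2*ln(n/m)) ≈ 18/3.601952 ≈ 4.9973.
floor = 4.
k_max = max(1, 4) = 4.

4


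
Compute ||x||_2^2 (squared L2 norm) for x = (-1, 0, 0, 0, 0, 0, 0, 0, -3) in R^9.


Non-zero entries: [(0, -1), (8, -3)]
Squares: [1, 9]
||x||_2^2 = sum = 10.

10


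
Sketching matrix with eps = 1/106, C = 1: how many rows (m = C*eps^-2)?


1/eps = 106.
(1/eps)^2 = 11236.
m = 1*11236 = 11236.

11236


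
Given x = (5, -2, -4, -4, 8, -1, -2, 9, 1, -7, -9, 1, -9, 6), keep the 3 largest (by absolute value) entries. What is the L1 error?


Sorted |x_i| descending: [9, 9, 9, 8, 7, 6, 5, 4, 4, 2, 2, 1, 1, 1]
Keep top 3: [9, 9, 9]
Tail entries: [8, 7, 6, 5, 4, 4, 2, 2, 1, 1, 1]
L1 error = sum of tail = 41.

41


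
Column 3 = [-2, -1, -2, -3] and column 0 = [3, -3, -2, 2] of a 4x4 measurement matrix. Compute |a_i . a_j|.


Inner product: -2*3 + -1*-3 + -2*-2 + -3*2
Products: [-6, 3, 4, -6]
Sum = -5.
|dot| = 5.

5


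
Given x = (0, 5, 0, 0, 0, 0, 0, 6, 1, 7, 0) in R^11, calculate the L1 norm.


Non-zero entries: [(1, 5), (7, 6), (8, 1), (9, 7)]
Absolute values: [5, 6, 1, 7]
||x||_1 = sum = 19.

19


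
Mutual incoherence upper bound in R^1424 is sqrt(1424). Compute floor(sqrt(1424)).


37^2 = 1369 <= 1424 < 1444 = 38^2, so 37 <= sqrt(1424) < 38.
floor(sqrt(1424)) = 37.

37


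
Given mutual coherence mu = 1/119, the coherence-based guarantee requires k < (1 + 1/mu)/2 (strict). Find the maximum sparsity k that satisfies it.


1/mu = 119.
1 + 1/mu = 120.
(1 + 1/mu)/2 = 60 is an integer and the inequality is strict, so k_max = 60 - 1 = 59.

59


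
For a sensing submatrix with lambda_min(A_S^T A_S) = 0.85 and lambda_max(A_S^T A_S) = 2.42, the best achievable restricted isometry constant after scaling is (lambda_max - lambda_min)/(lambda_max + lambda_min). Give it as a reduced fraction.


lambda_max - lambda_min = 2.42 - 0.85 = 1.57.
lambda_max + lambda_min = 2.42 + 0.85 = 3.27.
delta = 1.57/3.27 = 157/327.

157/327


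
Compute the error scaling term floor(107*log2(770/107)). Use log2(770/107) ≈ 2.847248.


log2(n/k) = log2(770/107) ≈ 2.847248.
k*log2(n/k) ≈ 107*2.847248 = 304.655536.
floor(304.655536) = 304.

304


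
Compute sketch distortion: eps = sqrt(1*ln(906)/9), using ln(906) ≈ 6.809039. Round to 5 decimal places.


ln(906) ≈ 6.809039.
1*ln(N)/m ≈ 1*6.809039/9 ≈ 0.75655989.
eps = sqrt(0.75655989) ≈ 0.8698045 ≈ 0.86980.

0.86980


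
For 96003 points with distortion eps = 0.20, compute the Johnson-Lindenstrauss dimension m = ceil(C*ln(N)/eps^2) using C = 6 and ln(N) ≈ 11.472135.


ln(96003) ≈ 11.472135.
eps^2 = 0.20^2 = 0.04.
C*ln(N)/eps^2 ≈ 6*11.472135/0.04 ≈ 1720.8202.
m = ceil(1720.8202) = 1721.

1721


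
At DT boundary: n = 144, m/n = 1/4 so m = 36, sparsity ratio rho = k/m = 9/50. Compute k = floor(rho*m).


m = 1/4*144 = 36.
rho = 9/50.
rho*m = 9/50*36 = 6.48.
k = floor(6.48) = 6.

6


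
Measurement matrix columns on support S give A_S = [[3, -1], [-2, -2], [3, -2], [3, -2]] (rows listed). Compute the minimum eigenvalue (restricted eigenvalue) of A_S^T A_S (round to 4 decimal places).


A_S^T A_S = [[31, -11], [-11, 13]].
trace = 44.
det = 282.
disc = trace^2 - 4*det = 1936 - 4*282 = 808.
sqrt(808) ≈ 28.425341.
lam_min = (44 - sqrt(808))/2 ≈ (44 - 28.425341)/2 = 7.7873295 ≈ 7.7873.

7.7873


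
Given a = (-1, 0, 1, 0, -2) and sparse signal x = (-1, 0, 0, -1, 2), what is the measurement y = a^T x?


Non-zero terms: ['-1*-1', '0*-1', '-2*2']
Products: [1, 0, -4]
y = sum = -3.

-3


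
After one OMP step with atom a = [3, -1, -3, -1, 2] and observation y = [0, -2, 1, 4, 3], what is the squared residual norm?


a^T a = 24.
a^T y = 1.
coeff = 1/24 = 1/24.
||r||^2 = 719/24.

719/24


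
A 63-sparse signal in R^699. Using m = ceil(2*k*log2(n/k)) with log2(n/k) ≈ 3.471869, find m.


log2(n/k) = log2(699/63) ≈ 3.471869.
2*k*log2(n/k) ≈ 2*63*3.471869 = 437.455494.
m = ceil(437.455494) = 438.

438


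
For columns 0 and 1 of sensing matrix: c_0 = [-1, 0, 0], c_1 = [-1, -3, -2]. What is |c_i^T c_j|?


Inner product: -1*-1 + 0*-3 + 0*-2
Products: [1, 0, 0]
Sum = 1.
|dot| = 1.

1


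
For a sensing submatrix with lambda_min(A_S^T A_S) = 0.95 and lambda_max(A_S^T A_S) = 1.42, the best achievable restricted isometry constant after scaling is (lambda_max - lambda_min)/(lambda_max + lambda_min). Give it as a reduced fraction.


lambda_max - lambda_min = 1.42 - 0.95 = 0.47.
lambda_max + lambda_min = 1.42 + 0.95 = 2.37.
delta = 0.47/2.37 = 47/237.

47/237


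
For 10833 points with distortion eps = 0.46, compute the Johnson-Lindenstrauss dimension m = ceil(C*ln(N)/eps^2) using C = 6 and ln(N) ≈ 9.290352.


ln(10833) ≈ 9.290352.
eps^2 = 0.46^2 = 0.2116.
C*ln(N)/eps^2 ≈ 6*9.290352/0.2116 ≈ 263.4315.
m = ceil(263.4315) = 264.

264


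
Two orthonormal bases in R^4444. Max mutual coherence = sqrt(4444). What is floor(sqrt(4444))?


66^2 = 4356 <= 4444 < 4489 = 67^2, so 66 <= sqrt(4444) < 67.
floor(sqrt(4444)) = 66.

66


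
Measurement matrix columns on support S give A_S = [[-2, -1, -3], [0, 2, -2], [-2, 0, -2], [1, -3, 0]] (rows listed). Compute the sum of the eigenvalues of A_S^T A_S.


Sum of eigenvalues of A_S^T A_S = trace(A_S^T A_S) = sum of squared column norms of A_S.
A_S^T A_S diagonal: [9, 14, 17].
trace = 9 + 14 + 17 = 40.

40


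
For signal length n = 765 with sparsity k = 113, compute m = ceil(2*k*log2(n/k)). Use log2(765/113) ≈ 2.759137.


log2(n/k) = log2(765/113) ≈ 2.759137.
2*k*log2(n/k) ≈ 2*113*2.759137 = 623.564962.
m = ceil(623.564962) = 624.

624


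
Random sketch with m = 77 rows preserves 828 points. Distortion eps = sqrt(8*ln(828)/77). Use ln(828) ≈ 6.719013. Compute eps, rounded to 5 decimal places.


ln(828) ≈ 6.719013.
8*ln(N)/m ≈ 8*6.719013/77 ≈ 0.69807927.
eps = sqrt(0.69807927) ≈ 0.8355114 ≈ 0.83551.

0.83551


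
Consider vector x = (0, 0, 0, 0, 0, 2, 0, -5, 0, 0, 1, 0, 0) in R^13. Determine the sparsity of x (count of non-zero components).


Non-zero positions: [5, 7, 10].
Sparsity = 3.

3


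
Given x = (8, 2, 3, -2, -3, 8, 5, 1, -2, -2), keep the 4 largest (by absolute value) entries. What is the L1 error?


Sorted |x_i| descending: [8, 8, 5, 3, 3, 2, 2, 2, 2, 1]
Keep top 4: [8, 8, 5, 3]
Tail entries: [3, 2, 2, 2, 2, 1]
L1 error = sum of tail = 12.

12


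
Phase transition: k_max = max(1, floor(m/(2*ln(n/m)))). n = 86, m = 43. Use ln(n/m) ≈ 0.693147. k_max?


n/m = 86/43 = 2.
ln(n/m) ≈ 0.693147.
2*ln(n/m) ≈ 1.386294.
m/(2*ln(n/m)) ≈ 43/1.386294 ≈ 31.018.
floor = 31.
k_max = max(1, 31) = 31.

31


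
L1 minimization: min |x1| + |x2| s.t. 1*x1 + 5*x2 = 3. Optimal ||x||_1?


Axis intercepts:
  x1 = 3, x2 = 0: L1 = 3
  x1 = 0, x2 = 3/5: L1 = 3/5
x* = (0, 3/5)
||x*||_1 = 3/5.

3/5


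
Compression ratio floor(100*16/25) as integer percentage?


100*m/n = 100*16/25 ≈ 64.0.
floor = 64.

64


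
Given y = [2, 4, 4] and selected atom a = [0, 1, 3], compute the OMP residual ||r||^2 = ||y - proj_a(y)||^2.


a^T a = 10.
a^T y = 16.
coeff = 16/10 = 8/5.
||r||^2 = 52/5.

52/5


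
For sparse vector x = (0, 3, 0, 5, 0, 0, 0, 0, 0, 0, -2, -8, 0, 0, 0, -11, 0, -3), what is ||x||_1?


Non-zero entries: [(1, 3), (3, 5), (10, -2), (11, -8), (15, -11), (17, -3)]
Absolute values: [3, 5, 2, 8, 11, 3]
||x||_1 = sum = 32.

32


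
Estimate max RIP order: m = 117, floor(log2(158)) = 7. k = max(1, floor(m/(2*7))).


floor(log2(158)) = 7.
2*7 = 14.
m/(2*floor(log2(n))) = 117/14 ≈ 8.3571.
floor = 8.
k = max(1, 8) = 8.

8


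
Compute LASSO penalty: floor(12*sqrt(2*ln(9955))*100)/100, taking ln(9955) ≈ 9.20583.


ln(9955) ≈ 9.20583.
2*ln(n) ≈ 18.41166.
sqrt(2*ln(n)) ≈ sqrt(18.41166) ≈ 4.290881.
lambda ≈ 12*4.290881 = 51.490572.
floor(lambda*100)/100 = 51.49.

51.49


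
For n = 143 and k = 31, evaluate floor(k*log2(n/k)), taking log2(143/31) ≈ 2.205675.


log2(n/k) = log2(143/31) ≈ 2.205675.
k*log2(n/k) ≈ 31*2.205675 = 68.375925.
floor(68.375925) = 68.

68


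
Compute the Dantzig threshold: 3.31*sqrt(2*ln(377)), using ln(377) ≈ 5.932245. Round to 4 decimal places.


ln(377) ≈ 5.932245.
2*ln(n) ≈ 11.86449.
sqrt(2*ln(n)) ≈ sqrt(11.86449) ≈ 3.444487.
threshold ≈ 3.31*3.444487 = 11.40125197 ≈ 11.4013.

11.4013


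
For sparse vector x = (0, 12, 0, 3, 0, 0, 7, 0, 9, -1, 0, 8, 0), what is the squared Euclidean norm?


Non-zero entries: [(1, 12), (3, 3), (6, 7), (8, 9), (9, -1), (11, 8)]
Squares: [144, 9, 49, 81, 1, 64]
||x||_2^2 = sum = 348.

348


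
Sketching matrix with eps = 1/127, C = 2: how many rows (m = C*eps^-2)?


1/eps = 127.
(1/eps)^2 = 16129.
m = 2*16129 = 32258.

32258


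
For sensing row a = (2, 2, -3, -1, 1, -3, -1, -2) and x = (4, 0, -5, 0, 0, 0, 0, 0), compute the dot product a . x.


Non-zero terms: ['2*4', '-3*-5']
Products: [8, 15]
y = sum = 23.

23


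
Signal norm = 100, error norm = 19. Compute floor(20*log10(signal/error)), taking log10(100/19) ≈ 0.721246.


||x||/||e|| = 100/19.
log10(100/19) ≈ 0.721246.
20*log10(||x||/||e||) ≈ 20*0.721246 = 14.42492.
floor(14.42492) = 14.

14


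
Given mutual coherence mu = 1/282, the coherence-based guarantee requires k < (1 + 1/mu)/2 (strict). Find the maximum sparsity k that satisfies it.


1/mu = 282.
1 + 1/mu = 283.
(1 + 1/mu)/2 = 141.5 is not an integer, so k_max = floor(141.5) = 141.

141


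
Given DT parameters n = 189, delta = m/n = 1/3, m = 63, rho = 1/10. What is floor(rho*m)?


m = 1/3*189 = 63.
rho = 1/10.
rho*m = 1/10*63 = 6.3.
k = floor(6.3) = 6.

6


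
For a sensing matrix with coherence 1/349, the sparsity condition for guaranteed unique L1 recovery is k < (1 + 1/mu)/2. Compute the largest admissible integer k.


1/mu = 349.
1 + 1/mu = 350.
(1 + 1/mu)/2 = 175 is an integer and the inequality is strict, so k_max = 175 - 1 = 174.

174


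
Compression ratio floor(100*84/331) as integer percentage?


100*m/n = 100*84/331 ≈ 25.3776.
floor = 25.

25


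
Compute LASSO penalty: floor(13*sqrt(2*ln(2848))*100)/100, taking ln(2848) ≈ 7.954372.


ln(2848) ≈ 7.954372.
2*ln(n) ≈ 15.908744.
sqrt(2*ln(n)) ≈ sqrt(15.908744) ≈ 3.988577.
lambda ≈ 13*3.988577 = 51.851501.
floor(lambda*100)/100 = 51.85.

51.85


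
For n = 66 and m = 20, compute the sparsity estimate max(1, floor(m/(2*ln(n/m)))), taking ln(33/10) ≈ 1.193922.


n/m = 66/20 = 33/10.
ln(n/m) ≈ 1.193922.
2*ln(n/m) ≈ 2.387844.
m/(2*ln(n/m)) ≈ 20/2.387844 ≈ 8.3758.
floor = 8.
k_max = max(1, 8) = 8.

8


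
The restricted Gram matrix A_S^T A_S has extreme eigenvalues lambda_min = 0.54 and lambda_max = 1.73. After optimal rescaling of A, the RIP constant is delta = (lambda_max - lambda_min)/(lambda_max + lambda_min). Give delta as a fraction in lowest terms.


lambda_max - lambda_min = 1.73 - 0.54 = 1.19.
lambda_max + lambda_min = 1.73 + 0.54 = 2.27.
delta = 1.19/2.27 = 119/227.

119/227


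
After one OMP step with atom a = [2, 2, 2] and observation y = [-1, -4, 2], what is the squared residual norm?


a^T a = 12.
a^T y = -6.
coeff = -6/12 = -1/2.
||r||^2 = 18.

18


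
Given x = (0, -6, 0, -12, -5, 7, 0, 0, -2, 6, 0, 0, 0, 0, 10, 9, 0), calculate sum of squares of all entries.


Non-zero entries: [(1, -6), (3, -12), (4, -5), (5, 7), (8, -2), (9, 6), (14, 10), (15, 9)]
Squares: [36, 144, 25, 49, 4, 36, 100, 81]
||x||_2^2 = sum = 475.

475


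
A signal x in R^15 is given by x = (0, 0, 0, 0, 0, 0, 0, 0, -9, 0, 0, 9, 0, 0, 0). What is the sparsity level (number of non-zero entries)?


Non-zero positions: [8, 11].
Sparsity = 2.

2


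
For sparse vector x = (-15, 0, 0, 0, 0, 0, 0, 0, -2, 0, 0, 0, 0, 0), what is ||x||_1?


Non-zero entries: [(0, -15), (8, -2)]
Absolute values: [15, 2]
||x||_1 = sum = 17.

17


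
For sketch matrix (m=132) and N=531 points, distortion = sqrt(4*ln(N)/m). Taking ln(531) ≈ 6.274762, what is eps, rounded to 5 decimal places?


ln(531) ≈ 6.274762.
4*ln(N)/m ≈ 4*6.274762/132 ≈ 0.1901443.
eps = sqrt(0.1901443) ≈ 0.4360554 ≈ 0.43606.

0.43606


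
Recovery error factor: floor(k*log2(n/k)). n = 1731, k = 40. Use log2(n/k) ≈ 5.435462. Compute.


log2(n/k) = log2(1731/40) ≈ 5.435462.
k*log2(n/k) ≈ 40*5.435462 = 217.41848.
floor(217.41848) = 217.

217


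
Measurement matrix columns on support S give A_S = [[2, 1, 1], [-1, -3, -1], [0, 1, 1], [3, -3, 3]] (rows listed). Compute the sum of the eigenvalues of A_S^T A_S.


Sum of eigenvalues of A_S^T A_S = trace(A_S^T A_S) = sum of squared column norms of A_S.
A_S^T A_S diagonal: [14, 20, 12].
trace = 14 + 20 + 12 = 46.

46


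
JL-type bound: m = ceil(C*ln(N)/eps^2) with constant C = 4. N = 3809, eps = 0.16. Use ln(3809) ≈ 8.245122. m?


ln(3809) ≈ 8.245122.
eps^2 = 0.16^2 = 0.0256.
C*ln(N)/eps^2 ≈ 4*8.245122/0.0256 ≈ 1288.3003.
m = ceil(1288.3003) = 1289.

1289


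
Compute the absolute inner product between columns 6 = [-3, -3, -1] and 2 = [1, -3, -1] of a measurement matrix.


Inner product: -3*1 + -3*-3 + -1*-1
Products: [-3, 9, 1]
Sum = 7.
|dot| = 7.

7


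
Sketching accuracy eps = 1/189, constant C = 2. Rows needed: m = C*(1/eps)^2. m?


1/eps = 189.
(1/eps)^2 = 35721.
m = 2*35721 = 71442.

71442


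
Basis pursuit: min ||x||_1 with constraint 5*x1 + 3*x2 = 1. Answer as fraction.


Axis intercepts:
  x1 = 1/5, x2 = 0: L1 = 1/5
  x1 = 0, x2 = 1/3: L1 = 1/3
x* = (1/5, 0)
||x*||_1 = 1/5.

1/5


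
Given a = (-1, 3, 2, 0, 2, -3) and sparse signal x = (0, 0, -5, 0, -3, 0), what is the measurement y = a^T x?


Non-zero terms: ['2*-5', '2*-3']
Products: [-10, -6]
y = sum = -16.

-16


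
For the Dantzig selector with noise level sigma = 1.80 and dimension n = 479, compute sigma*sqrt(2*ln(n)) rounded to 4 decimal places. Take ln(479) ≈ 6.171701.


ln(479) ≈ 6.171701.
2*ln(n) ≈ 12.343402.
sqrt(2*ln(n)) ≈ sqrt(12.343402) ≈ 3.513318.
threshold ≈ 1.80*3.513318 = 6.3239724 ≈ 6.3240.

6.3240


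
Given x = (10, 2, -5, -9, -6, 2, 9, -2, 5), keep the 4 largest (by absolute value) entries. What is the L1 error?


Sorted |x_i| descending: [10, 9, 9, 6, 5, 5, 2, 2, 2]
Keep top 4: [10, 9, 9, 6]
Tail entries: [5, 5, 2, 2, 2]
L1 error = sum of tail = 16.

16


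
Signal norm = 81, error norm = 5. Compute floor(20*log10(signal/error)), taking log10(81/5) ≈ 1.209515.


||x||/||e|| = 81/5.
log10(81/5) ≈ 1.209515.
20*log10(||x||/||e||) ≈ 20*1.209515 = 24.1903.
floor(24.1903) = 24.

24


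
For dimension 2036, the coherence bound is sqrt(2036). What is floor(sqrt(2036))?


45^2 = 2025 <= 2036 < 2116 = 46^2, so 45 <= sqrt(2036) < 46.
floor(sqrt(2036)) = 45.

45


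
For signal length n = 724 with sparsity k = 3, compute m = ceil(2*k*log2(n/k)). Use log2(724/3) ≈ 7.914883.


log2(n/k) = log2(724/3) ≈ 7.914883.
2*k*log2(n/k) ≈ 2*3*7.914883 = 47.489298.
m = ceil(47.489298) = 48.

48


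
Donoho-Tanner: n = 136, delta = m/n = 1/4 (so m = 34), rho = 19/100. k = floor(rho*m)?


m = 1/4*136 = 34.
rho = 19/100.
rho*m = 19/100*34 = 6.46.
k = floor(6.46) = 6.

6


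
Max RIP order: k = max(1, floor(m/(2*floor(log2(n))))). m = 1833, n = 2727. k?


floor(log2(2727)) = 11.
2*11 = 22.
m/(2*floor(log2(n))) = 1833/22 ≈ 83.3182.
floor = 83.
k = max(1, 83) = 83.

83


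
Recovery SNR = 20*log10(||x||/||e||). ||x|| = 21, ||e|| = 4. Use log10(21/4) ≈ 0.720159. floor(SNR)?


||x||/||e|| = 21/4.
log10(21/4) ≈ 0.720159.
20*log10(||x||/||e||) ≈ 20*0.720159 = 14.40318.
floor(14.40318) = 14.

14


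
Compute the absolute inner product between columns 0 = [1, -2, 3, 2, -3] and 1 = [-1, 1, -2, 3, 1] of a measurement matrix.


Inner product: 1*-1 + -2*1 + 3*-2 + 2*3 + -3*1
Products: [-1, -2, -6, 6, -3]
Sum = -6.
|dot| = 6.

6


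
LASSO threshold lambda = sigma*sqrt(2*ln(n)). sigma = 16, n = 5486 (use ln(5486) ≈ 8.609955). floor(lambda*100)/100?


ln(5486) ≈ 8.609955.
2*ln(n) ≈ 17.21991.
sqrt(2*ln(n)) ≈ sqrt(17.21991) ≈ 4.149688.
lambda ≈ 16*4.149688 = 66.395008.
floor(lambda*100)/100 = 66.39.

66.39


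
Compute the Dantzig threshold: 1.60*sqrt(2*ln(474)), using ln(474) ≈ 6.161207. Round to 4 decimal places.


ln(474) ≈ 6.161207.
2*ln(n) ≈ 12.322414.
sqrt(2*ln(n)) ≈ sqrt(12.322414) ≈ 3.51033.
threshold ≈ 1.60*3.51033 = 5.616528 ≈ 5.6165.

5.6165


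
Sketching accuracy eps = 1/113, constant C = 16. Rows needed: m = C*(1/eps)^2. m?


1/eps = 113.
(1/eps)^2 = 12769.
m = 16*12769 = 204304.

204304


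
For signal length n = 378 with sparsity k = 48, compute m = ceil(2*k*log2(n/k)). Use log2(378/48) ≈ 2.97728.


log2(n/k) = log2(378/48) ≈ 2.97728.
2*k*log2(n/k) ≈ 2*48*2.97728 = 285.81888.
m = ceil(285.81888) = 286.

286


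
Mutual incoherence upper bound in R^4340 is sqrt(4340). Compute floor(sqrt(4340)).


65^2 = 4225 <= 4340 < 4356 = 66^2, so 65 <= sqrt(4340) < 66.
floor(sqrt(4340)) = 65.

65


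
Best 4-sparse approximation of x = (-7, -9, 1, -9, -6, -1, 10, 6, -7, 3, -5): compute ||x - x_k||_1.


Sorted |x_i| descending: [10, 9, 9, 7, 7, 6, 6, 5, 3, 1, 1]
Keep top 4: [10, 9, 9, 7]
Tail entries: [7, 6, 6, 5, 3, 1, 1]
L1 error = sum of tail = 29.

29


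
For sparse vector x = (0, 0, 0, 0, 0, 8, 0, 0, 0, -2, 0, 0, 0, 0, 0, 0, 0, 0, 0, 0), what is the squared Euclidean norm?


Non-zero entries: [(5, 8), (9, -2)]
Squares: [64, 4]
||x||_2^2 = sum = 68.

68


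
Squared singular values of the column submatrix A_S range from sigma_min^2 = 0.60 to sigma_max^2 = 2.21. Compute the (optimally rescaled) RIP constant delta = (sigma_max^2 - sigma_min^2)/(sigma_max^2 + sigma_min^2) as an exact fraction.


lambda_max - lambda_min = 2.21 - 0.60 = 1.61.
lambda_max + lambda_min = 2.21 + 0.60 = 2.81.
delta = 1.61/2.81 = 161/281.

161/281


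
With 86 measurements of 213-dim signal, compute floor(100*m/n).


100*m/n = 100*86/213 ≈ 40.3756.
floor = 40.

40


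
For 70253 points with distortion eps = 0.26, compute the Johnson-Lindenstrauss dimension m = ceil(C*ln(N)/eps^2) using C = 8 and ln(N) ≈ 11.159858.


ln(70253) ≈ 11.159858.
eps^2 = 0.26^2 = 0.0676.
C*ln(N)/eps^2 ≈ 8*11.159858/0.0676 ≈ 1320.6933.
m = ceil(1320.6933) = 1321.

1321


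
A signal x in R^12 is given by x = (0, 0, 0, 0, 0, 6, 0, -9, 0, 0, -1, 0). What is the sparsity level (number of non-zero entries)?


Non-zero positions: [5, 7, 10].
Sparsity = 3.

3


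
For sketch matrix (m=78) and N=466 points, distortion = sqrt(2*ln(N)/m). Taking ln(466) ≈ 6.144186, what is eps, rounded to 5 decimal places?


ln(466) ≈ 6.144186.
2*ln(N)/m ≈ 2*6.144186/78 ≈ 0.15754323.
eps = sqrt(0.15754323) ≈ 0.3969172 ≈ 0.39692.

0.39692


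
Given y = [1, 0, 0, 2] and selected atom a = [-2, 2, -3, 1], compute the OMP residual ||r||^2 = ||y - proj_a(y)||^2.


a^T a = 18.
a^T y = 0.
coeff = 0/18 = 0.
||r||^2 = 5.

5


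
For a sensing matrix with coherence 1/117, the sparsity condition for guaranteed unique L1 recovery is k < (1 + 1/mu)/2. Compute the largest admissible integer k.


1/mu = 117.
1 + 1/mu = 118.
(1 + 1/mu)/2 = 59 is an integer and the inequality is strict, so k_max = 59 - 1 = 58.

58


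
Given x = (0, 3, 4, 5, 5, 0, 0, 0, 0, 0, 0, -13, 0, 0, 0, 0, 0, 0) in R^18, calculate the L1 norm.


Non-zero entries: [(1, 3), (2, 4), (3, 5), (4, 5), (11, -13)]
Absolute values: [3, 4, 5, 5, 13]
||x||_1 = sum = 30.

30


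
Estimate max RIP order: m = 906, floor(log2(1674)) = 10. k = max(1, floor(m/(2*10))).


floor(log2(1674)) = 10.
2*10 = 20.
m/(2*floor(log2(n))) = 906/20 ≈ 45.3.
floor = 45.
k = max(1, 45) = 45.

45


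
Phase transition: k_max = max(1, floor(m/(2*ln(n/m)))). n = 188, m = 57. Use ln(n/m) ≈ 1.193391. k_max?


n/m = 188/57.
ln(n/m) ≈ 1.193391.
2*ln(n/m) ≈ 2.386782.
m/(2*ln(n/m)) ≈ 57/2.386782 ≈ 23.8815.
floor = 23.
k_max = max(1, 23) = 23.

23


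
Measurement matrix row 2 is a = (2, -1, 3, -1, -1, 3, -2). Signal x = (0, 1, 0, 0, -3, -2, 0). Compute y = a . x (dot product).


Non-zero terms: ['-1*1', '-1*-3', '3*-2']
Products: [-1, 3, -6]
y = sum = -4.

-4


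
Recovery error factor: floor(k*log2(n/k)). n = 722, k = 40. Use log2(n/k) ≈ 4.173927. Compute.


log2(n/k) = log2(722/40) ≈ 4.173927.
k*log2(n/k) ≈ 40*4.173927 = 166.95708.
floor(166.95708) = 166.

166


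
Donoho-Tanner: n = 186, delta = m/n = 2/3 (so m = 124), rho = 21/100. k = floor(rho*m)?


m = 2/3*186 = 124.
rho = 21/100.
rho*m = 21/100*124 = 26.04.
k = floor(26.04) = 26.

26


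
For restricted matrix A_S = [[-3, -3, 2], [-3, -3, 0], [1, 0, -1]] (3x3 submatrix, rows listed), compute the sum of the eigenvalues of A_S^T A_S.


Sum of eigenvalues of A_S^T A_S = trace(A_S^T A_S) = sum of squared column norms of A_S.
A_S^T A_S diagonal: [19, 18, 5].
trace = 19 + 18 + 5 = 42.

42


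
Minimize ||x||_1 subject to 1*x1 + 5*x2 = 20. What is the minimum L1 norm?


Axis intercepts:
  x1 = 20, x2 = 0: L1 = 20
  x1 = 0, x2 = 4: L1 = 4
x* = (0, 4)
||x*||_1 = 4.

4


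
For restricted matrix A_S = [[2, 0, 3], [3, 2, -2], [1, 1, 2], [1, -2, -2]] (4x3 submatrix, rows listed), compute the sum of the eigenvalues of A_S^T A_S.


Sum of eigenvalues of A_S^T A_S = trace(A_S^T A_S) = sum of squared column norms of A_S.
A_S^T A_S diagonal: [15, 9, 21].
trace = 15 + 9 + 21 = 45.

45


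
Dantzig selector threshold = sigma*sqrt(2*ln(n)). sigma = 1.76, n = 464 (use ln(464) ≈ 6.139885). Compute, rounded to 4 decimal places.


ln(464) ≈ 6.139885.
2*ln(n) ≈ 12.27977.
sqrt(2*ln(n)) ≈ sqrt(12.27977) ≈ 3.50425.
threshold ≈ 1.76*3.50425 = 6.16748 ≈ 6.1675.

6.1675


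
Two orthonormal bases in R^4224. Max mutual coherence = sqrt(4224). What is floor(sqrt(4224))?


64^2 = 4096 <= 4224 < 4225 = 65^2, so 64 <= sqrt(4224) < 65.
floor(sqrt(4224)) = 64.

64


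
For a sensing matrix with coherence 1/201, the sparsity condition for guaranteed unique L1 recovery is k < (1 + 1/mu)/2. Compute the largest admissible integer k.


1/mu = 201.
1 + 1/mu = 202.
(1 + 1/mu)/2 = 101 is an integer and the inequality is strict, so k_max = 101 - 1 = 100.

100


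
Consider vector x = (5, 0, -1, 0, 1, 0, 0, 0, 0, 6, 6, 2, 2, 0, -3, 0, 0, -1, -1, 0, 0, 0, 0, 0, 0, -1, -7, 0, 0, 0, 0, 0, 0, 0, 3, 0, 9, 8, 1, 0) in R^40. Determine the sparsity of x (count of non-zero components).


Non-zero positions: [0, 2, 4, 9, 10, 11, 12, 14, 17, 18, 25, 26, 34, 36, 37, 38].
Sparsity = 16.

16


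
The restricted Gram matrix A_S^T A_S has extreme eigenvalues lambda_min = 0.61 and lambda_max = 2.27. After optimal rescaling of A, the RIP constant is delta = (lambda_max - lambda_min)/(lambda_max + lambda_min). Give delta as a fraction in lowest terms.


lambda_max - lambda_min = 2.27 - 0.61 = 1.66.
lambda_max + lambda_min = 2.27 + 0.61 = 2.88.
delta = 1.66/2.88 = 166/288 = 83/144.

83/144


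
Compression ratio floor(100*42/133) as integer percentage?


100*m/n = 100*42/133 ≈ 31.5789.
floor = 31.

31


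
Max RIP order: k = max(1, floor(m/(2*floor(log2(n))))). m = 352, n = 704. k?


floor(log2(704)) = 9.
2*9 = 18.
m/(2*floor(log2(n))) = 352/18 ≈ 19.5556.
floor = 19.
k = max(1, 19) = 19.

19


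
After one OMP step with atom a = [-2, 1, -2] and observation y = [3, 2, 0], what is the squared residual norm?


a^T a = 9.
a^T y = -4.
coeff = -4/9 = -4/9.
||r||^2 = 101/9.

101/9


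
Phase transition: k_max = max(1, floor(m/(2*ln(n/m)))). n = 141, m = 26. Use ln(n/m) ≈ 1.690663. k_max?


n/m = 141/26.
ln(n/m) ≈ 1.690663.
2*ln(n/m) ≈ 3.381326.
m/(2*ln(n/m)) ≈ 26/3.381326 ≈ 7.6893.
floor = 7.
k_max = max(1, 7) = 7.

7


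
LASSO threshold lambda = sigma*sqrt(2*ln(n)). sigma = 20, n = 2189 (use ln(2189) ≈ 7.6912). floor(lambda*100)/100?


ln(2189) ≈ 7.6912.
2*ln(n) ≈ 15.3824.
sqrt(2*ln(n)) ≈ sqrt(15.3824) ≈ 3.92204.
lambda ≈ 20*3.92204 = 78.4408.
floor(lambda*100)/100 = 78.44.

78.44


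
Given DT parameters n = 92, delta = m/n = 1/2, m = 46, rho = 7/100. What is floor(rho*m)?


m = 1/2*92 = 46.
rho = 7/100.
rho*m = 7/100*46 = 3.22.
k = floor(3.22) = 3.

3


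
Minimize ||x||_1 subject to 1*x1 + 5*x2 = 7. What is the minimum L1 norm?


Axis intercepts:
  x1 = 7, x2 = 0: L1 = 7
  x1 = 0, x2 = 7/5: L1 = 7/5
x* = (0, 7/5)
||x*||_1 = 7/5.

7/5


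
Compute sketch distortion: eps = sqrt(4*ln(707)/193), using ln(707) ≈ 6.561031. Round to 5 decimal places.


ln(707) ≈ 6.561031.
4*ln(N)/m ≈ 4*6.561031/193 ≈ 0.13597992.
eps = sqrt(0.13597992) ≈ 0.3687546 ≈ 0.36875.

0.36875


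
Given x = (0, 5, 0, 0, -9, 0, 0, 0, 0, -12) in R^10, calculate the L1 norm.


Non-zero entries: [(1, 5), (4, -9), (9, -12)]
Absolute values: [5, 9, 12]
||x||_1 = sum = 26.

26


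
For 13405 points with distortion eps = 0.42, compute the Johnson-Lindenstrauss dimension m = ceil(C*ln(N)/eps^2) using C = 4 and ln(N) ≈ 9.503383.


ln(13405) ≈ 9.503383.
eps^2 = 0.42^2 = 0.1764.
C*ln(N)/eps^2 ≈ 4*9.503383/0.1764 ≈ 215.4962.
m = ceil(215.4962) = 216.

216


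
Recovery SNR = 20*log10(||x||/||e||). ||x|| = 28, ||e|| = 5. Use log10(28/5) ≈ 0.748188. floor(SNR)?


||x||/||e|| = 28/5.
log10(28/5) ≈ 0.748188.
20*log10(||x||/||e||) ≈ 20*0.748188 = 14.96376.
floor(14.96376) = 14.

14


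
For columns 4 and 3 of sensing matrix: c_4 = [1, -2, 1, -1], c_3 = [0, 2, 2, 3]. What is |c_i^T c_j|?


Inner product: 1*0 + -2*2 + 1*2 + -1*3
Products: [0, -4, 2, -3]
Sum = -5.
|dot| = 5.

5


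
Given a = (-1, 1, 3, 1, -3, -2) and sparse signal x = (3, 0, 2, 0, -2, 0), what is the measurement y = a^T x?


Non-zero terms: ['-1*3', '3*2', '-3*-2']
Products: [-3, 6, 6]
y = sum = 9.

9


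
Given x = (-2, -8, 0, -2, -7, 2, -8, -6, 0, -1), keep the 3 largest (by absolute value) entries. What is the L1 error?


Sorted |x_i| descending: [8, 8, 7, 6, 2, 2, 2, 1, 0, 0]
Keep top 3: [8, 8, 7]
Tail entries: [6, 2, 2, 2, 1, 0, 0]
L1 error = sum of tail = 13.

13


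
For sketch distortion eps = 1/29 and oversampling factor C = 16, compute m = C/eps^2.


1/eps = 29.
(1/eps)^2 = 841.
m = 16*841 = 13456.

13456


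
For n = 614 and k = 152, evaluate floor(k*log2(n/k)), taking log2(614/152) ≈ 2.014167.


log2(n/k) = log2(614/152) ≈ 2.014167.
k*log2(n/k) ≈ 152*2.014167 = 306.153384.
floor(306.153384) = 306.

306


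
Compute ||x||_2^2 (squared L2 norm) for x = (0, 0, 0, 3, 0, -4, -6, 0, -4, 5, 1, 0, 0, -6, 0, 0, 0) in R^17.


Non-zero entries: [(3, 3), (5, -4), (6, -6), (8, -4), (9, 5), (10, 1), (13, -6)]
Squares: [9, 16, 36, 16, 25, 1, 36]
||x||_2^2 = sum = 139.

139


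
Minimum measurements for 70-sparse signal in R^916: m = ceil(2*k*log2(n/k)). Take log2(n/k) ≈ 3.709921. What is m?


log2(n/k) = log2(916/70) ≈ 3.709921.
2*k*log2(n/k) ≈ 2*70*3.709921 = 519.38894.
m = ceil(519.38894) = 520.

520


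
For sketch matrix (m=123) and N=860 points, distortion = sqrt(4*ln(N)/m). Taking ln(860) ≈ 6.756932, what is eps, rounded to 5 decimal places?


ln(860) ≈ 6.756932.
4*ln(N)/m ≈ 4*6.756932/123 ≈ 0.21973763.
eps = sqrt(0.21973763) ≈ 0.4687618 ≈ 0.46876.

0.46876


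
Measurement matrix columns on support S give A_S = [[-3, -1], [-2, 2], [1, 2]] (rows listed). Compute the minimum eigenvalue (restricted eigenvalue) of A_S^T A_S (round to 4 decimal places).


A_S^T A_S = [[14, 1], [1, 9]].
trace = 23.
det = 125.
disc = trace^2 - 4*det = 529 - 4*125 = 29.
sqrt(29) ≈ 5.385165.
lam_min = (23 - sqrt(29))/2 ≈ (23 - 5.385165)/2 = 8.8074175 ≈ 8.8074.

8.8074


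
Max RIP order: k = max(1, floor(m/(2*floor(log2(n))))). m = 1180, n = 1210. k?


floor(log2(1210)) = 10.
2*10 = 20.
m/(2*floor(log2(n))) = 1180/20 ≈ 59.0.
floor = 59.
k = max(1, 59) = 59.

59


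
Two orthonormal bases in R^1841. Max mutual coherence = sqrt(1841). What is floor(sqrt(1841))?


42^2 = 1764 <= 1841 < 1849 = 43^2, so 42 <= sqrt(1841) < 43.
floor(sqrt(1841)) = 42.

42


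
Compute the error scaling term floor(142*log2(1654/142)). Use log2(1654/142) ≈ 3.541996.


log2(n/k) = log2(1654/142) ≈ 3.541996.
k*log2(n/k) ≈ 142*3.541996 = 502.963432.
floor(502.963432) = 502.

502


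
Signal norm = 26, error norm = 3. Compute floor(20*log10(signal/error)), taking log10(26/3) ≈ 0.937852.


||x||/||e|| = 26/3.
log10(26/3) ≈ 0.937852.
20*log10(||x||/||e||) ≈ 20*0.937852 = 18.75704.
floor(18.75704) = 18.

18


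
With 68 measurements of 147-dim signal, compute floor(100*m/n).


100*m/n = 100*68/147 ≈ 46.2585.
floor = 46.

46


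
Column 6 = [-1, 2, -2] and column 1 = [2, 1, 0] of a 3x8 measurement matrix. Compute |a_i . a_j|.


Inner product: -1*2 + 2*1 + -2*0
Products: [-2, 2, 0]
Sum = 0.
|dot| = 0.

0


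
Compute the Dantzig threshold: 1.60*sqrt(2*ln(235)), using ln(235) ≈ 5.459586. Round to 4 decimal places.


ln(235) ≈ 5.459586.
2*ln(n) ≈ 10.919172.
sqrt(2*ln(n)) ≈ sqrt(10.919172) ≈ 3.304417.
threshold ≈ 1.60*3.304417 = 5.2870672 ≈ 5.2871.

5.2871


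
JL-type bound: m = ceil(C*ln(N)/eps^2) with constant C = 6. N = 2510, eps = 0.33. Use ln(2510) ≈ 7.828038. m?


ln(2510) ≈ 7.828038.
eps^2 = 0.33^2 = 0.1089.
C*ln(N)/eps^2 ≈ 6*7.828038/0.1089 ≈ 431.2969.
m = ceil(431.2969) = 432.

432


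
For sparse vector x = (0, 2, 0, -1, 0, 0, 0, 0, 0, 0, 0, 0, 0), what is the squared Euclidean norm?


Non-zero entries: [(1, 2), (3, -1)]
Squares: [4, 1]
||x||_2^2 = sum = 5.

5


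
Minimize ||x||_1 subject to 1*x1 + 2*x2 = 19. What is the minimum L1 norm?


Axis intercepts:
  x1 = 19, x2 = 0: L1 = 19
  x1 = 0, x2 = 19/2: L1 = 19/2
x* = (0, 19/2)
||x*||_1 = 19/2.

19/2


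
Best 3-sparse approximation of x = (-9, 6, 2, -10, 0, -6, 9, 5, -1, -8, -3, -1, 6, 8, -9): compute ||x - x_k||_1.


Sorted |x_i| descending: [10, 9, 9, 9, 8, 8, 6, 6, 6, 5, 3, 2, 1, 1, 0]
Keep top 3: [10, 9, 9]
Tail entries: [9, 8, 8, 6, 6, 6, 5, 3, 2, 1, 1, 0]
L1 error = sum of tail = 55.

55


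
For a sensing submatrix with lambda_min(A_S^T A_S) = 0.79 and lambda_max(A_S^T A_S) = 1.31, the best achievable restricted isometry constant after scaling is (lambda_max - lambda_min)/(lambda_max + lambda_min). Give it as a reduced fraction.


lambda_max - lambda_min = 1.31 - 0.79 = 0.52.
lambda_max + lambda_min = 1.31 + 0.79 = 2.10.
delta = 0.52/2.10 = 52/210 = 26/105.

26/105


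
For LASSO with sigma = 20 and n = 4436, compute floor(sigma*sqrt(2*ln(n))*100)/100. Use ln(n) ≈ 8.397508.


ln(4436) ≈ 8.397508.
2*ln(n) ≈ 16.795016.
sqrt(2*ln(n)) ≈ sqrt(16.795016) ≈ 4.098172.
lambda ≈ 20*4.098172 = 81.96344.
floor(lambda*100)/100 = 81.96.

81.96


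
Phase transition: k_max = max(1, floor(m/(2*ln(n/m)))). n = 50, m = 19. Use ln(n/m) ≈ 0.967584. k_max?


n/m = 50/19.
ln(n/m) ≈ 0.967584.
2*ln(n/m) ≈ 1.935168.
m/(2*ln(n/m)) ≈ 19/1.935168 ≈ 9.8183.
floor = 9.
k_max = max(1, 9) = 9.

9


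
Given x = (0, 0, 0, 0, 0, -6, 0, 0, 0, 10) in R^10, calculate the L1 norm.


Non-zero entries: [(5, -6), (9, 10)]
Absolute values: [6, 10]
||x||_1 = sum = 16.

16


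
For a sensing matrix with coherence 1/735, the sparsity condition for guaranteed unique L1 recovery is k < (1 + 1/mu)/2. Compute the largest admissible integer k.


1/mu = 735.
1 + 1/mu = 736.
(1 + 1/mu)/2 = 368 is an integer and the inequality is strict, so k_max = 368 - 1 = 367.

367


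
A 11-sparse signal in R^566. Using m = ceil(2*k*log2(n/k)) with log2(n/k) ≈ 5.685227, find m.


log2(n/k) = log2(566/11) ≈ 5.685227.
2*k*log2(n/k) ≈ 2*11*5.685227 = 125.074994.
m = ceil(125.074994) = 126.

126


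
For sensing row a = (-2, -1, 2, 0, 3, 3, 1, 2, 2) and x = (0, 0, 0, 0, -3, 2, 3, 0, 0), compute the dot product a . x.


Non-zero terms: ['3*-3', '3*2', '1*3']
Products: [-9, 6, 3]
y = sum = 0.

0


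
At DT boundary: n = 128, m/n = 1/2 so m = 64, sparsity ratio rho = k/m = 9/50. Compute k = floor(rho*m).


m = 1/2*128 = 64.
rho = 9/50.
rho*m = 9/50*64 = 11.52.
k = floor(11.52) = 11.

11


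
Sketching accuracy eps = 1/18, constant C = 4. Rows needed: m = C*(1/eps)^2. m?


1/eps = 18.
(1/eps)^2 = 324.
m = 4*324 = 1296.

1296


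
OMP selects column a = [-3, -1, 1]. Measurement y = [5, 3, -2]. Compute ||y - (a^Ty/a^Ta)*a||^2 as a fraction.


a^T a = 11.
a^T y = -20.
coeff = -20/11 = -20/11.
||r||^2 = 18/11.

18/11


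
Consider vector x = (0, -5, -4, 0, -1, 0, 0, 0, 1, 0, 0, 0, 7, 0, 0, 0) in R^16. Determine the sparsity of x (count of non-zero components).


Non-zero positions: [1, 2, 4, 8, 12].
Sparsity = 5.

5


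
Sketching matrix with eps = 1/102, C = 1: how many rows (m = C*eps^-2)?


1/eps = 102.
(1/eps)^2 = 10404.
m = 1*10404 = 10404.

10404


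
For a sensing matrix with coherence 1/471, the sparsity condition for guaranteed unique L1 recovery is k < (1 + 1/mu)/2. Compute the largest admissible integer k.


1/mu = 471.
1 + 1/mu = 472.
(1 + 1/mu)/2 = 236 is an integer and the inequality is strict, so k_max = 236 - 1 = 235.

235


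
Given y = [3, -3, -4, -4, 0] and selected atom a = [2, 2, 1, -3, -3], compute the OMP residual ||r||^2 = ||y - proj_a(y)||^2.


a^T a = 27.
a^T y = 8.
coeff = 8/27 = 8/27.
||r||^2 = 1286/27.

1286/27


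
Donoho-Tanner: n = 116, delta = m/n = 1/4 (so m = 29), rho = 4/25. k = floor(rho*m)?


m = 1/4*116 = 29.
rho = 4/25.
rho*m = 4/25*29 = 4.64.
k = floor(4.64) = 4.

4


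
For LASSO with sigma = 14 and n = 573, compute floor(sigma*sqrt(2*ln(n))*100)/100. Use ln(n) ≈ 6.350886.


ln(573) ≈ 6.350886.
2*ln(n) ≈ 12.701772.
sqrt(2*ln(n)) ≈ sqrt(12.701772) ≈ 3.563955.
lambda ≈ 14*3.563955 = 49.89537.
floor(lambda*100)/100 = 49.89.

49.89


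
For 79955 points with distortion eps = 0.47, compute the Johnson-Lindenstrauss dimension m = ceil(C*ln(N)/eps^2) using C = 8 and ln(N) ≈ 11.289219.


ln(79955) ≈ 11.289219.
eps^2 = 0.47^2 = 0.2209.
C*ln(N)/eps^2 ≈ 8*11.289219/0.2209 ≈ 408.8445.
m = ceil(408.8445) = 409.

409


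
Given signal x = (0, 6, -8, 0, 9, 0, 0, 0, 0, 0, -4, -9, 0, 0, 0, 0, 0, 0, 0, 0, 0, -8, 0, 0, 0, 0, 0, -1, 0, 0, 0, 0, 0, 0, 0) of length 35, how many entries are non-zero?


Non-zero positions: [1, 2, 4, 10, 11, 21, 27].
Sparsity = 7.

7


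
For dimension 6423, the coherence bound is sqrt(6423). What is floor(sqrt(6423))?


80^2 = 6400 <= 6423 < 6561 = 81^2, so 80 <= sqrt(6423) < 81.
floor(sqrt(6423)) = 80.

80


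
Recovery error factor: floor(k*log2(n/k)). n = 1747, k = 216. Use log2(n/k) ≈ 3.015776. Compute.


log2(n/k) = log2(1747/216) ≈ 3.015776.
k*log2(n/k) ≈ 216*3.015776 = 651.407616.
floor(651.407616) = 651.

651


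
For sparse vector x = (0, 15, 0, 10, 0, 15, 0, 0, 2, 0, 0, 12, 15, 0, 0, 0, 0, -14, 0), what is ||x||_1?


Non-zero entries: [(1, 15), (3, 10), (5, 15), (8, 2), (11, 12), (12, 15), (17, -14)]
Absolute values: [15, 10, 15, 2, 12, 15, 14]
||x||_1 = sum = 83.

83


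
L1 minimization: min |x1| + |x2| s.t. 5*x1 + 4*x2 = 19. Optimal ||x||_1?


Axis intercepts:
  x1 = 19/5, x2 = 0: L1 = 19/5
  x1 = 0, x2 = 19/4: L1 = 19/4
x* = (19/5, 0)
||x*||_1 = 19/5.

19/5


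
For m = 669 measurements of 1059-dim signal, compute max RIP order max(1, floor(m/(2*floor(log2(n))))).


floor(log2(1059)) = 10.
2*10 = 20.
m/(2*floor(log2(n))) = 669/20 ≈ 33.45.
floor = 33.
k = max(1, 33) = 33.

33


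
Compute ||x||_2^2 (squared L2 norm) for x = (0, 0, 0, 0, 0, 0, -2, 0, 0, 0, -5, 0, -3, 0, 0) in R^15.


Non-zero entries: [(6, -2), (10, -5), (12, -3)]
Squares: [4, 25, 9]
||x||_2^2 = sum = 38.

38


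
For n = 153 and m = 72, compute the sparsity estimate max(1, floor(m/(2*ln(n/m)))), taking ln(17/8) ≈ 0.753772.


n/m = 153/72 = 17/8.
ln(n/m) ≈ 0.753772.
2*ln(n/m) ≈ 1.507544.
m/(2*ln(n/m)) ≈ 72/1.507544 ≈ 47.7598.
floor = 47.
k_max = max(1, 47) = 47.

47


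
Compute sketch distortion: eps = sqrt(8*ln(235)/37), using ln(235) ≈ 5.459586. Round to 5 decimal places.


ln(235) ≈ 5.459586.
8*ln(N)/m ≈ 8*5.459586/37 ≈ 1.18045103.
eps = sqrt(1.18045103) ≈ 1.0864856 ≈ 1.08649.

1.08649


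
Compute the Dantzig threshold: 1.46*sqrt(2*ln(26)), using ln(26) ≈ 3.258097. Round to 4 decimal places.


ln(26) ≈ 3.258097.
2*ln(n) ≈ 6.516194.
sqrt(2*ln(n)) ≈ sqrt(6.516194) ≈ 2.552684.
threshold ≈ 1.46*2.552684 = 3.72691864 ≈ 3.7269.

3.7269
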